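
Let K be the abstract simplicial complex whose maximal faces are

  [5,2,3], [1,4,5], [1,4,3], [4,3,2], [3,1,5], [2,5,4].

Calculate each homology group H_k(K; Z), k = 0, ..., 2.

Fix the vertex order 1 < 2 < 3 < 4 < 5 and write every simplex with vertices in increasing order. Then dim K = 2 and the simplices of K are:

  0-simplices (5): [1], [2], [3], [4], [5]
  1-simplices (9): [1,3], [1,4], [1,5], [2,3], [2,4], [2,5], [3,4], [3,5], [4,5]
  2-simplices (6): [1,3,4], [1,3,5], [1,4,5], [2,3,4], [2,3,5], [2,4,5]

Hence C_0 ≅ Z^5, C_1 ≅ Z^9, C_2 ≅ Z^6.

Boundary ∂_1: C_1 → C_0 is given by ∂[p,q] = [q] − [p]. For instance
  ∂[2,5] = [5] − [2].
The 5×9 boundary matrix has rank 4 and Smith normal form diag(1,1,1,1).

The boundary map ∂_2: C_2 → C_1 acts by ∂[p,q,r] = [q,r] − [p,r] + [p,q]. For instance
  ∂[1,3,4] = [3,4] − [1,4] + [1,3],
  ∂[2,4,5] = [4,5] − [2,5] + [2,4].
The 9×6 boundary matrix has rank 5 and Smith normal form diag(1,1,1,1,1).

Reading off H_k = ker ∂_k / im ∂_{k+1}:

  H_0: rank C_0 − rank ∂_1 = 5 − 4 = 1, and the invariant factors of ∂_1 are all 1, so H_0 = Z.
  H_1: rank ker ∂_1 − rank ∂_2 = (9 − 4) − 5 = 0, and the invariant factors of ∂_2 are all 1, so H_1 = 0.
  H_2: rank ker ∂_2 − rank ∂_3 = (6 − 5) − 0 = 1, and there is no ∂_3, so H_2 = Z.

As a check, the Euler characteristic is 5 − 9 + 6 = 2, which agrees with 1 − 0 + 1 = 2.

H_0 ≅ Z,  H_1 = 0,  H_2 ≅ Z.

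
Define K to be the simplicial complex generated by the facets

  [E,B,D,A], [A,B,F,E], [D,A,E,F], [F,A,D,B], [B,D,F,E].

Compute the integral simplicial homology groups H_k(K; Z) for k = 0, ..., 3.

Order the vertices as A < B < D < E < F. Listing each simplex with vertices in this order, K has dimension 3 with simplices:

  0-simplices (5): A, B, D, E, F
  1-simplices (10): AB, AD, AE, AF, BD, BE, BF, DE, DF, EF
  2-simplices (10): ABD, ABE, ABF, ADE, ADF, AEF, BDE, BDF, BEF, DEF
  3-simplices (5): ABDE, ABDF, ABEF, ADEF, BDEF

so the chain groups are C_0 ≅ Z^5, C_1 ≅ Z^10, C_2 ≅ Z^10, C_3 ≅ Z^5.

∂_1: C_1 → C_0 maps an edge to its endpoints' difference, ∂[p,q] = q − p.
As a 5×10 matrix over Z this has rank 4, with invariant factors (1,1,1,1).

∂_2: C_2 → C_1 acts by ∂[p,q,r] = [q,r] − [p,r] + [p,q]. For instance
  ∂AEF = EF − AF + AE,
  ∂ABE = BE − AE + AB.
As a 10×10 matrix over Z this has rank 6, with invariant factors (1,1,1,1,1,1).

Boundary ∂_3: C_3 → C_2 sends each 3-simplex σ to the alternating sum Σ_i (−1)^i (σ with its i-th vertex removed). For instance
  ∂ABDF = BDF − ADF + ABF − ABD,
  ∂BDEF = DEF − BEF + BDF − BDE.
The 10×5 boundary matrix has rank 4 and Smith normal form diag(1,1,1,1).

From H_k ≅ ker(∂_k) / im(∂_{k+1}) we obtain:

  H_0: rank C_0 − rank ∂_1 = 5 − 4 = 1, and the invariant factors of ∂_1 are all 1, so H_0 = Z.
  H_1: rank ker ∂_1 − rank ∂_2 = (10 − 4) − 6 = 0, and the invariant factors of ∂_2 are all 1, so H_1 = 0.
  H_2: rank ker ∂_2 − rank ∂_3 = (10 − 6) − 4 = 0, and the invariant factors of ∂_3 are all 1, so H_2 = 0.
  H_3: rank ker ∂_3 − rank ∂_4 = (5 − 4) − 0 = 1, and there is no ∂_4, so H_3 = Z.

H_0 = Z,  H_1 = 0,  H_2 = 0,  H_3 = Z.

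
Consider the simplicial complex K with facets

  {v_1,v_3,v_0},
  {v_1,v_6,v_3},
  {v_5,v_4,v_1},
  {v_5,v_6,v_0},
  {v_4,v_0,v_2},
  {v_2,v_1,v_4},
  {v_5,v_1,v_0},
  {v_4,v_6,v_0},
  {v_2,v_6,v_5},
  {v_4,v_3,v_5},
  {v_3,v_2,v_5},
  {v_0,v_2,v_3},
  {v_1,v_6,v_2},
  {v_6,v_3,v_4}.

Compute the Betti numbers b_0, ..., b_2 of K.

b_0 = 1, b_1 = 2, b_2 = 1.

We work with the vertex ordering v_0 < v_1 < v_2 < v_3 < v_4 < v_5 < v_6. The simplices of K, each written with vertices in increasing order, are:

  0-simplices (7): [v_0], [v_1], [v_2], [v_3], [v_4], [v_5], [v_6]
  1-simplices (21): (21 of them)
  2-simplices (14): (14 of them)

so the chain groups are C_0 ≅ Z^7, C_1 ≅ Z^21, C_2 ≅ Z^14.

∂_1: C_1 → C_0 maps an edge to its endpoints' difference, ∂[p,q] = q − p. For instance
  ∂[v_5,v_6] = [v_6] − [v_5].
The 7×21 boundary matrix has rank 6 and Smith normal form diag(1,1,1,1,1,1).

∂_2: C_2 → C_1 maps a triangle to the signed sum of its edges. For instance
  ∂[v_1,v_4,v_5] = [v_4,v_5] − [v_1,v_5] + [v_1,v_4],
  ∂[v_0,v_2,v_4] = [v_2,v_4] − [v_0,v_4] + [v_0,v_2].
As a 21×14 matrix over Z this has rank 13, with invariant factors (1,1,1,1,1,1,1,1,1,1,1,1,1).

From H_k ≅ ker(∂_k) / im(∂_{k+1}) we obtain:

  H_0: rank C_0 − rank ∂_1 = 7 − 6 = 1, and the invariant factors of ∂_1 are all 1, so H_0 ≅ Z.
  H_1: rank ker ∂_1 − rank ∂_2 = (21 − 6) − 13 = 2, and the invariant factors of ∂_2 are all 1, so H_1 ≅ Z^2.
  H_2: rank ker ∂_2 − rank ∂_3 = (14 − 13) − 0 = 1, and there is no ∂_3, so H_2 ≅ Z.

(K is a triangulation of the torus T^2.)

Hence the Betti numbers are b_0 = 1, b_1 = 2, b_2 = 1.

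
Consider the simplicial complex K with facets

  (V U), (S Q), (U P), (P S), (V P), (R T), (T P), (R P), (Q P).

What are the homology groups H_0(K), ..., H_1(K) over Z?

H_0 = Z,  H_1 = Z^3.

Order the vertices as P < Q < R < S < T < U < V. Listing each simplex with vertices in this order, K has dimension 1 with simplices:

  0-simplices (7): P, Q, R, S, T, U, V
  1-simplices (9): PQ, PR, PS, PT, PU, PV, QS, RT, UV

so the chain groups are C_0 ≅ Z^7, C_1 ≅ Z^9.

Boundary ∂_1: C_1 → C_0 is given by ∂[p,q] = [q] − [p]. For instance
  ∂PU = U − P.
The 7×9 boundary matrix has rank 6 and Smith normal form diag(1,1,1,1,1,1).

Now H_k = ker ∂_k / im ∂_{k+1}, so:

  H_0: rank C_0 − rank ∂_1 = 7 − 6 = 1, and the invariant factors of ∂_1 are all 1, so H_0 = Z.
  H_1: rank ker ∂_1 − rank ∂_2 = (9 − 6) − 0 = 3, and there is no ∂_2, so H_1 = Z^3.

As a check, the Euler characteristic is 7 − 9 = -2, which agrees with 1 − 3 = -2.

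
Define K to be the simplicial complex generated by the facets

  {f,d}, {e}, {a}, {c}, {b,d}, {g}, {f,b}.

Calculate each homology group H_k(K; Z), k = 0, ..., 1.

H_0 = Z^5,  H_1 = Z.

Order the vertices as a < b < c < d < e < f < g. Listing each simplex with vertices in this order, K has dimension 1 with simplices:

  0-simplices (7): a, b, c, d, e, f, g
  1-simplices (3): bd, bf, df

giving chain groups C_0 ≅ Z^7, C_1 ≅ Z^3.

The boundary map ∂_1: C_1 → C_0 sends each edge [p,q] (with p < q) to q − p.
The resulting 7×3 matrix has rank 2, and its Smith normal form has invariant factors (1,1).

Computing H_k = (kernel of ∂_k) / (image of ∂_{k+1}):

  H_0: rank C_0 − rank ∂_1 = 7 − 2 = 5, and the invariant factors of ∂_1 are all 1, so H_0 ≅ Z^5.
  H_1: rank ker ∂_1 − rank ∂_2 = (3 − 2) − 0 = 1, and there is no ∂_2, so H_1 ≅ Z.

(K is a triangulation of the disjoint union of a set of 4 points and the circle S^1.)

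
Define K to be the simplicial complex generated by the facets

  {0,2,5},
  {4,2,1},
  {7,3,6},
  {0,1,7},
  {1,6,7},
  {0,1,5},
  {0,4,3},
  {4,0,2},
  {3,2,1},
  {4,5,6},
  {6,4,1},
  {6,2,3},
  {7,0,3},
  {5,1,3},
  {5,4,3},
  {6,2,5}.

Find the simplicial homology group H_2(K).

H_2 ≅ Z.

We work with the vertex ordering 0 < 1 < 2 < 3 < 4 < 5 < 6 < 7. The simplices of K, each written with vertices in increasing order, are:

  0-simplices (8): [0], [1], [2], [3], [4], [5], [6], [7]
  1-simplices (24): (24 of them)
  2-simplices (16): [0,1,5], [0,1,7], [0,2,4], [0,2,5], [0,3,4], [0,3,7], [1,2,3], [1,2,4], [1,3,5], [1,4,6], [1,6,7], [2,3,6], [2,5,6], [3,4,5], [3,6,7], [4,5,6]

so the chain groups are C_0 ≅ Z^8, C_1 ≅ Z^24, C_2 ≅ Z^16.

Boundary ∂_1: C_1 → C_0 sends each edge [p,q] (with p < q) to q − p.
The 8×24 boundary matrix has rank 7 and Smith normal form diag(1,1,1,1,1,1,1).

∂_2: C_2 → C_1 sends each 2-simplex [p,q,r] to [q,r] − [p,r] + [p,q]. For instance
  ∂[4,5,6] = [5,6] − [4,6] + [4,5],
  ∂[3,4,5] = [4,5] − [3,5] + [3,4].
The 24×16 boundary matrix has rank 15 and Smith normal form diag(1,1,1,1,1,1,1,1,1,1,1,1,1,1,1).

Now H_k = ker ∂_k / im ∂_{k+1}, so:

  H_2: rank ker ∂_2 − rank ∂_3 = (16 − 15) − 0 = 1, and there is no ∂_3, so H_2 ≅ Z.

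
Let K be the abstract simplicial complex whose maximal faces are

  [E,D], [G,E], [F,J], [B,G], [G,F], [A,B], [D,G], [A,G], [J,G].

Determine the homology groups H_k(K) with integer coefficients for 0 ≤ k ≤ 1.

Take the total order A < B < D < E < F < G < J on the vertex set. Then K (dimension 1) consists of the simplices:

  0-simplices (7): A, B, D, E, F, G, J
  1-simplices (9): AB, AG, BG, DE, DG, EG, FG, FJ, GJ

giving chain groups C_0 ≅ Z^7, C_1 ≅ Z^9.

The boundary map ∂_1: C_1 → C_0 is given by ∂[p,q] = [q] − [p]. For instance
  ∂BG = G − B.
The resulting 7×9 matrix has rank 6, and its Smith normal form has invariant factors (1,1,1,1,1,1).

From H_k ≅ ker(∂_k) / im(∂_{k+1}) we obtain:

  H_0: rank C_0 − rank ∂_1 = 7 − 6 = 1, and the invariant factors of ∂_1 are all 1, so H_0 ≅ Z.
  H_1: rank ker ∂_1 − rank ∂_2 = (9 − 6) − 0 = 3, and there is no ∂_2, so H_1 ≅ Z^3.

As a check, the Euler characteristic is 7 − 9 = -2, which agrees with 1 − 3 = -2.
(K is a triangulation of a wedge of 3 circles.)

H_0 = Z,  H_1 = Z^3.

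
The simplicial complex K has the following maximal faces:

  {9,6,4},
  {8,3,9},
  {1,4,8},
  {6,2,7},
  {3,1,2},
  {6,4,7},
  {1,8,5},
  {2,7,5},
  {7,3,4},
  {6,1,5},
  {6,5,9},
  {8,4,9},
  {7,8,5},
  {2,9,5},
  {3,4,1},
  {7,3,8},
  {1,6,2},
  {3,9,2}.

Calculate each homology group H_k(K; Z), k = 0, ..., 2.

H_0 = Z,  H_1 = Z ⊕ Z_2,  H_2 = 0.

Order the vertices as 1 < 2 < 3 < 4 < 5 < 6 < 7 < 8 < 9. Listing each simplex with vertices in this order, K has dimension 2 with simplices:

  0-simplices (9): [1], [2], [3], [4], [5], [6], [7], [8], [9]
  1-simplices (27): (27 of them)
  2-simplices (18): [1,2,3], [1,2,6], [1,3,4], [1,4,8], [1,5,6], [1,5,8], [2,3,9], [2,5,7], [2,5,9], [2,6,7], [3,4,7], [3,7,8], [3,8,9], [4,6,7], [4,6,9], [4,8,9], [5,6,9], [5,7,8]

so the chain groups are C_0 ≅ Z^9, C_1 ≅ Z^27, C_2 ≅ Z^18.

Boundary ∂_1: C_1 → C_0 maps an edge to its endpoints' difference, ∂[p,q] = q − p. For instance
  ∂[2,6] = [6] − [2].
As a 9×27 matrix over Z this has rank 8, with invariant factors (1,1,1,1,1,1,1,1).

∂_2: C_2 → C_1 sends each 2-simplex [p,q,r] to [q,r] − [p,r] + [p,q]. For instance
  ∂[3,4,7] = [4,7] − [3,7] + [3,4],
  ∂[1,3,4] = [3,4] − [1,4] + [1,3].
The resulting 27×18 matrix has rank 18, and its Smith normal form has invariant factors (1,1,1,1,1,1,1,1,1,1,1,1,1,1,1,1,1,2).

Computing H_k = (kernel of ∂_k) / (image of ∂_{k+1}):

  H_0: rank C_0 − rank ∂_1 = 9 − 8 = 1, and the invariant factors of ∂_1 are all 1, so H_0 = Z.
  H_1: rank ker ∂_1 − rank ∂_2 = (27 − 8) − 18 = 1, and ∂_2 has invariant factor 2 > 1, so H_1 = Z ⊕ Z_2.
  H_2: rank ker ∂_2 − rank ∂_3 = (18 − 18) − 0 = 0, and there is no ∂_3, so H_2 = 0.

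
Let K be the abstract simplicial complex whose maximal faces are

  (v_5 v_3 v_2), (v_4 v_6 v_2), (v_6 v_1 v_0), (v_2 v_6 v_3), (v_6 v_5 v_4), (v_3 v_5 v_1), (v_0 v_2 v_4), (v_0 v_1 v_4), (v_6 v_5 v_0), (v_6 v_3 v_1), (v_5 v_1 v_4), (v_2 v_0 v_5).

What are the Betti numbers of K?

Fix the vertex order v_0 < v_1 < v_2 < v_3 < v_4 < v_5 < v_6 and write every simplex with vertices in increasing order. Then dim K = 2 and the simplices of K are:

  0-simplices (7): [v_0], [v_1], [v_2], [v_3], [v_4], [v_5], [v_6]
  1-simplices (18): (18 of them)
  2-simplices (12): (12 of them)

giving chain groups C_0 ≅ Z^7, C_1 ≅ Z^18, C_2 ≅ Z^12.

The boundary map ∂_1: C_1 → C_0 maps an edge to its endpoints' difference, ∂[p,q] = q − p. For instance
  ∂[v_2,v_5] = [v_5] − [v_2].
As a 7×18 matrix over Z this has rank 6, with invariant factors (1,1,1,1,1,1).

Boundary ∂_2: C_2 → C_1 sends each 2-simplex [p,q,r] to [q,r] − [p,r] + [p,q]. For instance
  ∂[v_2,v_3,v_5] = [v_3,v_5] − [v_2,v_5] + [v_2,v_3],
  ∂[v_4,v_5,v_6] = [v_5,v_6] − [v_4,v_6] + [v_4,v_5].
The 18×12 boundary matrix has rank 12 and Smith normal form diag(1,1,1,1,1,1,1,1,1,1,1,2).

Reading off H_k = ker ∂_k / im ∂_{k+1}:

  H_0: rank C_0 − rank ∂_1 = 7 − 6 = 1, and the invariant factors of ∂_1 are all 1, so H_0 = Z.
  H_1: rank ker ∂_1 − rank ∂_2 = (18 − 6) − 12 = 0, and ∂_2 has invariant factor 2 > 1, so H_1 = Z/2Z.
  H_2: rank ker ∂_2 − rank ∂_3 = (12 − 12) − 0 = 0, and there is no ∂_3, so H_2 = 0.

As a check, the Euler characteristic is 7 − 18 + 12 = 1, which agrees with 1 − 0 + 0 = 1.

Hence the Betti numbers are b_0 = 1, b_1 = 0, b_2 = 0.

b_0 = 1, b_1 = 0, b_2 = 0.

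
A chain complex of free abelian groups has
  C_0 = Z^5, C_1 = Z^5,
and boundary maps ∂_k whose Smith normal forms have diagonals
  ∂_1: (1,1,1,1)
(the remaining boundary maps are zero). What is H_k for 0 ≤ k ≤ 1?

H_0 ≅ Z,  H_1 ≅ Z.

H_0: b_0 = 5 − 0 − 4 = 1; torsion from ∂_1 factors > 1: none. So H_0 ≅ Z.
H_1: b_1 = 5 − 4 − 0 = 1; torsion from ∂_2 factors > 1: none. So H_1 ≅ Z.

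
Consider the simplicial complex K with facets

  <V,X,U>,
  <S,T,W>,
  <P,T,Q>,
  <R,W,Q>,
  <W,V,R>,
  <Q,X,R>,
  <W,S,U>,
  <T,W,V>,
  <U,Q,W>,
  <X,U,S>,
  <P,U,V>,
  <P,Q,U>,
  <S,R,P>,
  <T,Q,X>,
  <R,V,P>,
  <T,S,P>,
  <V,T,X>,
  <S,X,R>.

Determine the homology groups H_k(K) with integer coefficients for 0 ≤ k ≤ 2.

Take the total order P < Q < R < S < T < U < V < W < X on the vertex set. Then K (dimension 2) consists of the simplices:

  0-simplices (9): P, Q, R, S, T, U, V, W, X
  1-simplices (27): PQ, PR, PS, PT, PU, PV, QR, QT, QU, QW, QX, RS, RV, RW, RX, ST, SU, SW, SX, TV, TW, TX, UV, UW, UX, VW, VX
  2-simplices (18): PQT, PQU, PRS, PRV, PST, PUV, QRW, QRX, QTX, QUW, RSX, RVW, STW, SUW, SUX, TVW, TVX, UVX

so the chain groups are C_0 ≅ Z^9, C_1 ≅ Z^27, C_2 ≅ Z^18.

∂_1: C_1 → C_0 is given by ∂[p,q] = [q] − [p].
As a 9×27 matrix over Z this has rank 8, with invariant factors (1,1,1,1,1,1,1,1).

∂_2: C_2 → C_1 sends each 2-simplex [p,q,r] to [q,r] − [p,r] + [p,q]. For instance
  ∂QRW = RW − QW + QR,
  ∂RVW = VW − RW + RV.
The 27×18 boundary matrix has rank 17 and Smith normal form diag(1,1,1,1,1,1,1,1,1,1,1,1,1,1,1,1,1).

From H_k ≅ ker(∂_k) / im(∂_{k+1}) we obtain:

  H_0: rank C_0 − rank ∂_1 = 9 − 8 = 1, and the invariant factors of ∂_1 are all 1, so H_0 = Z.
  H_1: rank ker ∂_1 − rank ∂_2 = (27 − 8) − 17 = 2, and the invariant factors of ∂_2 are all 1, so H_1 = Z^2.
  H_2: rank ker ∂_2 − rank ∂_3 = (18 − 17) − 0 = 1, and there is no ∂_3, so H_2 = Z.

H_0 ≅ Z,  H_1 ≅ Z^2,  H_2 ≅ Z.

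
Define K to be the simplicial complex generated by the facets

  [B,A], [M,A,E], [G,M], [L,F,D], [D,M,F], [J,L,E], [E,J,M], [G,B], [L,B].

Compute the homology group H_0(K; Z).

H_0 ≅ Z.

K has 9 vertices, 16 edges, 5 triangles.
rank ∂_0 = 0, rank ∂_1 = 8 ⇒ b_0 = 9 − 0 − 8 = 1; all invariant factors of ∂_1 are 1 so no torsion. So H_0 ≅ Z.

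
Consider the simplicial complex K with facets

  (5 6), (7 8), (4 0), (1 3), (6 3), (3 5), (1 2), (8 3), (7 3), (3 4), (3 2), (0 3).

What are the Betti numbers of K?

We work with the vertex ordering 0 < 1 < 2 < 3 < 4 < 5 < 6 < 7 < 8. The simplices of K, each written with vertices in increasing order, are:

  0-simplices (9): [0], [1], [2], [3], [4], [5], [6], [7], [8]
  1-simplices (12): [0,3], [0,4], [1,2], [1,3], [2,3], [3,4], [3,5], [3,6], [3,7], [3,8], [5,6], [7,8]

so the chain groups are C_0 ≅ Z^9, C_1 ≅ Z^12.

The boundary map ∂_1: C_1 → C_0 sends each edge [p,q] (with p < q) to q − p.
As a 9×12 matrix over Z this has rank 8, with invariant factors (1,1,1,1,1,1,1,1).

From H_k ≅ ker(∂_k) / im(∂_{k+1}) we obtain:

  H_0: rank C_0 − rank ∂_1 = 9 − 8 = 1, and the invariant factors of ∂_1 are all 1, so H_0 ≅ Z.
  H_1: rank ker ∂_1 − rank ∂_2 = (12 − 8) − 0 = 4, and there is no ∂_2, so H_1 ≅ Z^4.

Hence the Betti numbers are b_0 = 1, b_1 = 4.

b_0 = 1, b_1 = 4.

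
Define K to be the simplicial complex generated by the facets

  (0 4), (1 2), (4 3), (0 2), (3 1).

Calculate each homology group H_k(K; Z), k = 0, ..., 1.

We work with the vertex ordering 0 < 1 < 2 < 3 < 4. The simplices of K, each written with vertices in increasing order, are:

  0-simplices (5): [0], [1], [2], [3], [4]
  1-simplices (5): [0,2], [0,4], [1,2], [1,3], [3,4]

so the chain groups are C_0 ≅ Z^5, C_1 ≅ Z^5.

∂_1: C_1 → C_0 sends each edge [p,q] (with p < q) to q − p. For instance
  ∂[0,4] = [4] − [0].
The resulting 5×5 matrix has rank 4, and its Smith normal form has invariant factors (1,1,1,1).

Now H_k = ker ∂_k / im ∂_{k+1}, so:

  H_0: rank C_0 − rank ∂_1 = 5 − 4 = 1, and the invariant factors of ∂_1 are all 1, so H_0 ≅ Z.
  H_1: rank ker ∂_1 − rank ∂_2 = (5 − 4) − 0 = 1, and there is no ∂_2, so H_1 ≅ Z.

H_0 = Z,  H_1 = Z.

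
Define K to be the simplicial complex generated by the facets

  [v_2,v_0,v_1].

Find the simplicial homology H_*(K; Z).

Take the total order v_0 < v_1 < v_2 on the vertex set. Then K (dimension 2) consists of the simplices:

  0-simplices (3): [v_0], [v_1], [v_2]
  1-simplices (3): [v_0,v_1], [v_0,v_2], [v_1,v_2]
  2-simplices (1): [v_0,v_1,v_2]

Hence C_0 ≅ Z^3, C_1 ≅ Z^3, C_2 ≅ Z^1.

Boundary ∂_1: C_1 → C_0 is given by ∂[p,q] = [q] − [p].
The 3×3 boundary matrix has rank 2 and Smith normal form diag(1,1).

The boundary map ∂_2: C_2 → C_1 acts by ∂[p,q,r] = [q,r] − [p,r] + [p,q]. For instance
  ∂[v_0,v_1,v_2] = [v_1,v_2] − [v_0,v_2] + [v_0,v_1].
This gives a 3×1 integer matrix of rank 1; reducing to Smith normal form yields diagonal entries (1).

Reading off H_k = ker ∂_k / im ∂_{k+1}:

  H_0: rank C_0 − rank ∂_1 = 3 − 2 = 1, and the invariant factors of ∂_1 are all 1, so H_0 ≅ Z.
  H_1: rank ker ∂_1 − rank ∂_2 = (3 − 2) − 1 = 0, and the invariant factors of ∂_2 are all 1, so H_1 ≅ 0.
  H_2: rank ker ∂_2 − rank ∂_3 = (1 − 1) − 0 = 0, and there is no ∂_3, so H_2 ≅ 0.

As a check, the Euler characteristic is 3 − 3 + 1 = 1, which agrees with 1 − 0 + 0 = 1.
(K is a triangulation of the 2-simplex.)

H_0 ≅ Z,  H_1 = 0,  H_2 = 0.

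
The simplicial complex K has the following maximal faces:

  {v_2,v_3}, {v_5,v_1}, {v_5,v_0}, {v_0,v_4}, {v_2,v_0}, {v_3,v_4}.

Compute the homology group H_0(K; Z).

H_0 ≅ Z.

Take the total order v_0 < v_1 < v_2 < v_3 < v_4 < v_5 on the vertex set. Then K (dimension 1) consists of the simplices:

  0-simplices (6): [v_0], [v_1], [v_2], [v_3], [v_4], [v_5]
  1-simplices (6): [v_0,v_2], [v_0,v_4], [v_0,v_5], [v_1,v_5], [v_2,v_3], [v_3,v_4]

giving chain groups C_0 ≅ Z^6, C_1 ≅ Z^6.

Boundary ∂_1: C_1 → C_0 sends each edge [p,q] (with p < q) to q − p. For instance
  ∂[v_3,v_4] = [v_4] − [v_3].
This gives a 6×6 integer matrix of rank 5; reducing to Smith normal form yields diagonal entries (1,1,1,1,1).

Computing H_k = (kernel of ∂_k) / (image of ∂_{k+1}):

  H_0: rank C_0 − rank ∂_1 = 6 − 5 = 1, and the invariant factors of ∂_1 are all 1, so H_0 ≅ Z.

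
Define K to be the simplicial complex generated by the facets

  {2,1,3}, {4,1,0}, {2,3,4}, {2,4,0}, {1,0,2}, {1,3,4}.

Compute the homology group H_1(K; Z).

H_1 = 0.

Order the vertices as 0 < 1 < 2 < 3 < 4. Listing each simplex with vertices in this order, K has dimension 2 with simplices:

  0-simplices (5): [0], [1], [2], [3], [4]
  1-simplices (9): [0,1], [0,2], [0,4], [1,2], [1,3], [1,4], [2,3], [2,4], [3,4]
  2-simplices (6): [0,1,2], [0,1,4], [0,2,4], [1,2,3], [1,3,4], [2,3,4]

Hence C_0 ≅ Z^5, C_1 ≅ Z^9, C_2 ≅ Z^6.

Boundary ∂_1: C_1 → C_0 sends each edge [p,q] (with p < q) to q − p. For instance
  ∂[0,1] = [1] − [0].
This gives a 5×9 integer matrix of rank 4; reducing to Smith normal form yields diagonal entries (1,1,1,1).

Boundary ∂_2: C_2 → C_1 maps a triangle to the signed sum of its edges. For instance
  ∂[2,3,4] = [3,4] − [2,4] + [2,3],
  ∂[1,2,3] = [2,3] − [1,3] + [1,2].
This gives a 9×6 integer matrix of rank 5; reducing to Smith normal form yields diagonal entries (1,1,1,1,1).

Reading off H_k = ker ∂_k / im ∂_{k+1}:

  H_1: rank ker ∂_1 − rank ∂_2 = (9 − 4) − 5 = 0, and the invariant factors of ∂_2 are all 1, so H_1 ≅ 0.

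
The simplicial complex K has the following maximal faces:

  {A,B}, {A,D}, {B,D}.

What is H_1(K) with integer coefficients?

K has 3 vertices, 3 edges.
rank ∂_1 = 2, rank ∂_2 = 0 ⇒ b_1 = 3 − 2 − 0 = 1. So H_1 = Z.

H_1 = Z.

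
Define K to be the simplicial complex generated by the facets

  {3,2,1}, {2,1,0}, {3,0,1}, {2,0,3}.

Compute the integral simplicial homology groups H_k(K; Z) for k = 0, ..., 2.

Take the total order 0 < 1 < 2 < 3 on the vertex set. Then K (dimension 2) consists of the simplices:

  0-simplices (4): [0], [1], [2], [3]
  1-simplices (6): [0,1], [0,2], [0,3], [1,2], [1,3], [2,3]
  2-simplices (4): [0,1,2], [0,1,3], [0,2,3], [1,2,3]

so the chain groups are C_0 ≅ Z^4, C_1 ≅ Z^6, C_2 ≅ Z^4.

Boundary ∂_1: C_1 → C_0 maps an edge to its endpoints' difference, ∂[p,q] = q − p.
This gives a 4×6 integer matrix of rank 3; reducing to Smith normal form yields diagonal entries (1,1,1).

The boundary map ∂_2: C_2 → C_1 maps a triangle to the signed sum of its edges. For instance
  ∂[0,1,2] = [1,2] − [0,2] + [0,1],
  ∂[1,2,3] = [2,3] − [1,3] + [1,2].
As a 6×4 matrix over Z this has rank 3, with invariant factors (1,1,1).

Computing H_k = (kernel of ∂_k) / (image of ∂_{k+1}):

  H_0: rank C_0 − rank ∂_1 = 4 − 3 = 1, and the invariant factors of ∂_1 are all 1, so H_0 = Z.
  H_1: rank ker ∂_1 − rank ∂_2 = (6 − 3) − 3 = 0, and the invariant factors of ∂_2 are all 1, so H_1 = 0.
  H_2: rank ker ∂_2 − rank ∂_3 = (4 − 3) − 0 = 1, and there is no ∂_3, so H_2 = Z.

As a check, the Euler characteristic is 4 − 6 + 4 = 2, which agrees with 1 − 0 + 1 = 2.

H_0 = Z,  H_1 = 0,  H_2 = Z.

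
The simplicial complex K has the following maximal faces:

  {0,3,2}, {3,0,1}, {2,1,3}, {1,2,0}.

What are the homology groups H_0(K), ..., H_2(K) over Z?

K has 4 vertices, 6 edges, 4 triangles.
rank ∂_0 = 0, rank ∂_1 = 3 ⇒ b_0 = 4 − 0 − 3 = 1; all invariant factors of ∂_1 are 1 so no torsion. So H_0 ≅ Z.
rank ∂_1 = 3, rank ∂_2 = 3 ⇒ b_1 = 6 − 3 − 3 = 0; all invariant factors of ∂_2 are 1 so no torsion. So H_1 ≅ 0.
rank ∂_2 = 3, rank ∂_3 = 0 ⇒ b_2 = 4 − 3 − 0 = 1. So H_2 ≅ Z.

H_0 = Z,  H_1 = 0,  H_2 = Z.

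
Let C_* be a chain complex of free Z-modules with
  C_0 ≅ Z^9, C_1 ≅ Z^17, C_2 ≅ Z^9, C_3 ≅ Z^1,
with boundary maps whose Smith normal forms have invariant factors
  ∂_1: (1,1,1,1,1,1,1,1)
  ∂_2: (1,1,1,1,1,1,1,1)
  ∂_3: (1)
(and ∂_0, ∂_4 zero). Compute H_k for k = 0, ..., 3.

H_0: b_0 = 9 − 0 − 8 = 1; torsion from ∂_1 factors > 1: none. So H_0 = Z.
H_1: b_1 = 17 − 8 − 8 = 1; torsion from ∂_2 factors > 1: none. So H_1 = Z.
H_2: b_2 = 9 − 8 − 1 = 0; torsion from ∂_3 factors > 1: none. So H_2 = 0.
H_3: b_3 = 1 − 1 − 0 = 0; torsion from ∂_4 factors > 1: none. So H_3 = 0.

H_0 = Z,  H_1 = Z,  H_2 = 0,  H_3 = 0.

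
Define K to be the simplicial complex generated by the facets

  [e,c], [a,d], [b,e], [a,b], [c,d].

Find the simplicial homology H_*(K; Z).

K has 5 vertices, 5 edges.
rank ∂_0 = 0, rank ∂_1 = 4 ⇒ b_0 = 5 − 0 − 4 = 1; all invariant factors of ∂_1 are 1 so no torsion. So H_0 ≅ Z.
rank ∂_1 = 4, rank ∂_2 = 0 ⇒ b_1 = 5 − 4 − 0 = 1. So H_1 ≅ Z.

H_0 = Z,  H_1 = Z.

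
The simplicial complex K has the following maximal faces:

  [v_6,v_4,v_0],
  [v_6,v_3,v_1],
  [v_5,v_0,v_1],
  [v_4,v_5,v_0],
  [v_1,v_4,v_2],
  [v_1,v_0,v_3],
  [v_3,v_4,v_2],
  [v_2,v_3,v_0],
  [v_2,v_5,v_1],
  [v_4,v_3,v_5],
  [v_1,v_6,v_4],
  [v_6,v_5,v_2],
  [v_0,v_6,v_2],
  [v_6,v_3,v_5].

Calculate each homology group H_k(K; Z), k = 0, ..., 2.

Fix the vertex order v_0 < v_1 < v_2 < v_3 < v_4 < v_5 < v_6 and write every simplex with vertices in increasing order. Then dim K = 2 and the simplices of K are:

  0-simplices (7): [v_0], [v_1], [v_2], [v_3], [v_4], [v_5], [v_6]
  1-simplices (21): (21 of them)
  2-simplices (14): (14 of them)

so the chain groups are C_0 ≅ Z^7, C_1 ≅ Z^21, C_2 ≅ Z^14.

Boundary ∂_1: C_1 → C_0 is given by ∂[p,q] = [q] − [p]. For instance
  ∂[v_0,v_4] = [v_4] − [v_0].
The 7×21 boundary matrix has rank 6 and Smith normal form diag(1,1,1,1,1,1).

Boundary ∂_2: C_2 → C_1 maps a triangle to the signed sum of its edges. For instance
  ∂[v_1,v_2,v_5] = [v_2,v_5] − [v_1,v_5] + [v_1,v_2],
  ∂[v_0,v_4,v_5] = [v_4,v_5] − [v_0,v_5] + [v_0,v_4].
This gives a 21×14 integer matrix of rank 13; reducing to Smith normal form yields diagonal entries (1,1,1,1,1,1,1,1,1,1,1,1,1).

Reading off H_k = ker ∂_k / im ∂_{k+1}:

  H_0: rank C_0 − rank ∂_1 = 7 − 6 = 1, and the invariant factors of ∂_1 are all 1, so H_0 ≅ Z.
  H_1: rank ker ∂_1 − rank ∂_2 = (21 − 6) − 13 = 2, and the invariant factors of ∂_2 are all 1, so H_1 ≅ Z^2.
  H_2: rank ker ∂_2 − rank ∂_3 = (14 − 13) − 0 = 1, and there is no ∂_3, so H_2 ≅ Z.

H_0 = Z,  H_1 = Z^2,  H_2 = Z.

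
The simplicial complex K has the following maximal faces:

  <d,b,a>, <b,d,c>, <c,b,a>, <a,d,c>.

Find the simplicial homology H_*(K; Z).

H_0 ≅ Z,  H_1 = 0,  H_2 ≅ Z.

Order the vertices as a < b < c < d. Listing each simplex with vertices in this order, K has dimension 2 with simplices:

  0-simplices (4): a, b, c, d
  1-simplices (6): ab, ac, ad, bc, bd, cd
  2-simplices (4): abc, abd, acd, bcd

so the chain groups are C_0 ≅ Z^4, C_1 ≅ Z^6, C_2 ≅ Z^4.

The boundary map ∂_1: C_1 → C_0 is given by ∂[p,q] = [q] − [p]. For instance
  ∂ac = c − a.
The 4×6 boundary matrix has rank 3 and Smith normal form diag(1,1,1).

∂_2: C_2 → C_1 acts by ∂[p,q,r] = [q,r] − [p,r] + [p,q]. For instance
  ∂bcd = cd − bd + bc,
  ∂abd = bd − ad + ab.
This gives a 6×4 integer matrix of rank 3; reducing to Smith normal form yields diagonal entries (1,1,1).

Reading off H_k = ker ∂_k / im ∂_{k+1}:

  H_0: rank C_0 − rank ∂_1 = 4 − 3 = 1, and the invariant factors of ∂_1 are all 1, so H_0 = Z.
  H_1: rank ker ∂_1 − rank ∂_2 = (6 − 3) − 3 = 0, and the invariant factors of ∂_2 are all 1, so H_1 = 0.
  H_2: rank ker ∂_2 − rank ∂_3 = (4 − 3) − 0 = 1, and there is no ∂_3, so H_2 = Z.

As a check, the Euler characteristic is 4 − 6 + 4 = 2, which agrees with 1 − 0 + 1 = 2.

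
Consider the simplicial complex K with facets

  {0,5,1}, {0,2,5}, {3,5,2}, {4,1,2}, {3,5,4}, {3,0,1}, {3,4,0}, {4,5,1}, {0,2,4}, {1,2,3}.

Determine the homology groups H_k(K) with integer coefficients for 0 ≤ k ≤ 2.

H_0 ≅ Z,  H_1 ≅ Z/2,  H_2 = 0.

Take the total order 0 < 1 < 2 < 3 < 4 < 5 on the vertex set. Then K (dimension 2) consists of the simplices:

  0-simplices (6): [0], [1], [2], [3], [4], [5]
  1-simplices (15): [0,1], [0,2], [0,3], [0,4], [0,5], [1,2], [1,3], [1,4], [1,5], [2,3], [2,4], [2,5], [3,4], [3,5], [4,5]
  2-simplices (10): [0,1,3], [0,1,5], [0,2,4], [0,2,5], [0,3,4], [1,2,3], [1,2,4], [1,4,5], [2,3,5], [3,4,5]

so the chain groups are C_0 ≅ Z^6, C_1 ≅ Z^15, C_2 ≅ Z^10.

Boundary ∂_1: C_1 → C_0 sends each edge [p,q] (with p < q) to q − p. For instance
  ∂[3,4] = [4] − [3].
The 6×15 boundary matrix has rank 5 and Smith normal form diag(1,1,1,1,1).

The boundary map ∂_2: C_2 → C_1 maps a triangle to the signed sum of its edges. For instance
  ∂[0,1,3] = [1,3] − [0,3] + [0,1],
  ∂[0,2,4] = [2,4] − [0,4] + [0,2].
The resulting 15×10 matrix has rank 10, and its Smith normal form has invariant factors (1,1,1,1,1,1,1,1,1,2).

Now H_k = ker ∂_k / im ∂_{k+1}, so:

  H_0: rank C_0 − rank ∂_1 = 6 − 5 = 1, and the invariant factors of ∂_1 are all 1, so H_0 = Z.
  H_1: rank ker ∂_1 − rank ∂_2 = (15 − 5) − 10 = 0, and ∂_2 has invariant factor 2 > 1, so H_1 = Z/2.
  H_2: rank ker ∂_2 − rank ∂_3 = (10 − 10) − 0 = 0, and there is no ∂_3, so H_2 = 0.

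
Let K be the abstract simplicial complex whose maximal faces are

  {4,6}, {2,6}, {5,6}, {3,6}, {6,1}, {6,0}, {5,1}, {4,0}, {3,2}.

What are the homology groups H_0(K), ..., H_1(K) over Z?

Fix the vertex order 0 < 1 < 2 < 3 < 4 < 5 < 6 and write every simplex with vertices in increasing order. Then dim K = 1 and the simplices of K are:

  0-simplices (7): [0], [1], [2], [3], [4], [5], [6]
  1-simplices (9): [0,4], [0,6], [1,5], [1,6], [2,3], [2,6], [3,6], [4,6], [5,6]

giving chain groups C_0 ≅ Z^7, C_1 ≅ Z^9.

The boundary map ∂_1: C_1 → C_0 sends each edge [p,q] (with p < q) to q − p.
The 7×9 boundary matrix has rank 6 and Smith normal form diag(1,1,1,1,1,1).

Now H_k = ker ∂_k / im ∂_{k+1}, so:

  H_0: rank C_0 − rank ∂_1 = 7 − 6 = 1, and the invariant factors of ∂_1 are all 1, so H_0 ≅ Z.
  H_1: rank ker ∂_1 − rank ∂_2 = (9 − 6) − 0 = 3, and there is no ∂_2, so H_1 ≅ Z^3.

As a check, the Euler characteristic is 7 − 9 = -2, which agrees with 1 − 3 = -2.

H_0 ≅ Z,  H_1 ≅ Z^3.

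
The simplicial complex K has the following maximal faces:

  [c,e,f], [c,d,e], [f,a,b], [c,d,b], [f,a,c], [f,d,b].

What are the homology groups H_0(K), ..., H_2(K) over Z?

H_0 ≅ Z,  H_1 ≅ Z,  H_2 = 0.

Fix the vertex order a < b < c < d < e < f and write every simplex with vertices in increasing order. Then dim K = 2 and the simplices of K are:

  0-simplices (6): a, b, c, d, e, f
  1-simplices (12): ab, ac, af, bc, bd, bf, cd, ce, cf, de, df, ef
  2-simplices (6): abf, acf, bcd, bdf, cde, cef

giving chain groups C_0 ≅ Z^6, C_1 ≅ Z^12, C_2 ≅ Z^6.

Boundary ∂_1: C_1 → C_0 maps an edge to its endpoints' difference, ∂[p,q] = q − p.
This gives a 6×12 integer matrix of rank 5; reducing to Smith normal form yields diagonal entries (1,1,1,1,1).

The boundary map ∂_2: C_2 → C_1 acts by ∂[p,q,r] = [q,r] − [p,r] + [p,q]. For instance
  ∂bcd = cd − bd + bc,
  ∂cde = de − ce + cd.
The 12×6 boundary matrix has rank 6 and Smith normal form diag(1,1,1,1,1,1).

From H_k ≅ ker(∂_k) / im(∂_{k+1}) we obtain:

  H_0: rank C_0 − rank ∂_1 = 6 − 5 = 1, and the invariant factors of ∂_1 are all 1, so H_0 = Z.
  H_1: rank ker ∂_1 − rank ∂_2 = (12 − 5) − 6 = 1, and the invariant factors of ∂_2 are all 1, so H_1 = Z.
  H_2: rank ker ∂_2 − rank ∂_3 = (6 − 6) − 0 = 0, and there is no ∂_3, so H_2 = 0.

(K is a triangulation of the cylinder S^1 x I.)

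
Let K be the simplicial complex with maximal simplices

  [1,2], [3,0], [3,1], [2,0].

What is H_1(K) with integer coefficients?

H_1 ≅ Z.

Fix the vertex order 0 < 1 < 2 < 3 and write every simplex with vertices in increasing order. Then dim K = 1 and the simplices of K are:

  0-simplices (4): [0], [1], [2], [3]
  1-simplices (4): [0,2], [0,3], [1,2], [1,3]

giving chain groups C_0 ≅ Z^4, C_1 ≅ Z^4.

Boundary ∂_1: C_1 → C_0 is given by ∂[p,q] = [q] − [p].
The resulting 4×4 matrix has rank 3, and its Smith normal form has invariant factors (1,1,1).

From H_k ≅ ker(∂_k) / im(∂_{k+1}) we obtain:

  H_1: rank ker ∂_1 − rank ∂_2 = (4 − 3) − 0 = 1, and there is no ∂_2, so H_1 ≅ Z.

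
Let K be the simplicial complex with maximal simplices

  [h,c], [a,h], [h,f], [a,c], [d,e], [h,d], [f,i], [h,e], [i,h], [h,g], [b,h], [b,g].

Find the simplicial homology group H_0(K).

H_0 = Z.

We work with the vertex ordering a < b < c < d < e < f < g < h < i. The simplices of K, each written with vertices in increasing order, are:

  0-simplices (9): a, b, c, d, e, f, g, h, i
  1-simplices (12): ac, ah, bg, bh, ch, de, dh, eh, fh, fi, gh, hi

giving chain groups C_0 ≅ Z^9, C_1 ≅ Z^12.

The boundary map ∂_1: C_1 → C_0 sends each edge [p,q] (with p < q) to q − p. For instance
  ∂bh = h − b.
As a 9×12 matrix over Z this has rank 8, with invariant factors (1,1,1,1,1,1,1,1).

Reading off H_k = ker ∂_k / im ∂_{k+1}:

  H_0: rank C_0 − rank ∂_1 = 9 − 8 = 1, and the invariant factors of ∂_1 are all 1, so H_0 = Z.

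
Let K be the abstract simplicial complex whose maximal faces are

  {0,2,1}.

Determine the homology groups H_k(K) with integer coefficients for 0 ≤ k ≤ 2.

Fix the vertex order 0 < 1 < 2 and write every simplex with vertices in increasing order. Then dim K = 2 and the simplices of K are:

  0-simplices (3): [0], [1], [2]
  1-simplices (3): [0,1], [0,2], [1,2]
  2-simplices (1): [0,1,2]

giving chain groups C_0 ≅ Z^3, C_1 ≅ Z^3, C_2 ≅ Z^1.

Boundary ∂_1: C_1 → C_0 sends each edge [p,q] (with p < q) to q − p.
The resulting 3×3 matrix has rank 2, and its Smith normal form has invariant factors (1,1).

∂_2: C_2 → C_1 maps a triangle to the signed sum of its edges. For instance
  ∂[0,1,2] = [1,2] − [0,2] + [0,1].
The resulting 3×1 matrix has rank 1, and its Smith normal form has invariant factors (1).

Now H_k = ker ∂_k / im ∂_{k+1}, so:

  H_0: rank C_0 − rank ∂_1 = 3 − 2 = 1, and the invariant factors of ∂_1 are all 1, so H_0 ≅ Z.
  H_1: rank ker ∂_1 − rank ∂_2 = (3 − 2) − 1 = 0, and the invariant factors of ∂_2 are all 1, so H_1 ≅ 0.
  H_2: rank ker ∂_2 − rank ∂_3 = (1 − 1) − 0 = 0, and there is no ∂_3, so H_2 ≅ 0.

H_0 = Z,  H_1 = 0,  H_2 = 0.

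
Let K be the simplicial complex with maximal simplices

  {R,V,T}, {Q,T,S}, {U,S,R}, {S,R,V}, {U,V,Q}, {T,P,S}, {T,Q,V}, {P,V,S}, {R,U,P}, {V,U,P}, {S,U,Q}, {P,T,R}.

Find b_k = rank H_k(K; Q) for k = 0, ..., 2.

We work with the vertex ordering P < Q < R < S < T < U < V. The simplices of K, each written with vertices in increasing order, are:

  0-simplices (7): P, Q, R, S, T, U, V
  1-simplices (18): PR, PS, PT, PU, PV, QS, QT, QU, QV, RS, RT, RU, RV, ST, SU, SV, TV, UV
  2-simplices (12): PRT, PRU, PST, PSV, PUV, QST, QSU, QTV, QUV, RSU, RSV, RTV

so the chain groups are C_0 ≅ Z^7, C_1 ≅ Z^18, C_2 ≅ Z^12.

∂_1: C_1 → C_0 maps an edge to its endpoints' difference, ∂[p,q] = q − p. For instance
  ∂QS = S − Q.
This gives a 7×18 integer matrix of rank 6; reducing to Smith normal form yields diagonal entries (1,1,1,1,1,1).

The boundary map ∂_2: C_2 → C_1 acts by ∂[p,q,r] = [q,r] − [p,r] + [p,q]. For instance
  ∂QTV = TV − QV + QT,
  ∂PRU = RU − PU + PR.
The 18×12 boundary matrix has rank 12 and Smith normal form diag(1,1,1,1,1,1,1,1,1,1,1,2).

Computing H_k = (kernel of ∂_k) / (image of ∂_{k+1}):

  H_0: rank C_0 − rank ∂_1 = 7 − 6 = 1, and the invariant factors of ∂_1 are all 1, so H_0 ≅ Z.
  H_1: rank ker ∂_1 − rank ∂_2 = (18 − 6) − 12 = 0, and ∂_2 has invariant factor 2 > 1, so H_1 ≅ Z/2Z.
  H_2: rank ker ∂_2 − rank ∂_3 = (12 − 12) − 0 = 0, and there is no ∂_3, so H_2 ≅ 0.

Hence the Betti numbers are b_0 = 1, b_1 = 0, b_2 = 0.

b_0 = 1, b_1 = 0, b_2 = 0.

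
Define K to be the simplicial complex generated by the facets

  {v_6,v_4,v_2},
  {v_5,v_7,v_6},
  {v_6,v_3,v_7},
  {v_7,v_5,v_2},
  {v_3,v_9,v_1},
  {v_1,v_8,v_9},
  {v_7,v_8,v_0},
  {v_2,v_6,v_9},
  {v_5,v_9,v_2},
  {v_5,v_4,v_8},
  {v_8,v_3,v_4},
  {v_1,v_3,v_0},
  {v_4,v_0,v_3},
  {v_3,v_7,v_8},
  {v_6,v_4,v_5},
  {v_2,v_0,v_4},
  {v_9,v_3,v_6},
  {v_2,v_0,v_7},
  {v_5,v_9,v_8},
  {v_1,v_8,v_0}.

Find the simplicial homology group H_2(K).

H_2 = 0.

Order the vertices as v_0 < v_1 < v_2 < v_3 < v_4 < v_5 < v_6 < v_7 < v_8 < v_9. Listing each simplex with vertices in this order, K has dimension 2 with simplices:

  0-simplices (10): [v_0], [v_1], [v_2], [v_3], [v_4], [v_5], [v_6], [v_7], [v_8], [v_9]
  1-simplices (30): (30 of them)
  2-simplices (20): (20 of them)

giving chain groups C_0 ≅ Z^10, C_1 ≅ Z^30, C_2 ≅ Z^20.

Boundary ∂_1: C_1 → C_0 maps an edge to its endpoints' difference, ∂[p,q] = q − p. For instance
  ∂[v_7,v_8] = [v_8] − [v_7].
As a 10×30 matrix over Z this has rank 9, with invariant factors (1,1,1,1,1,1,1,1,1).

The boundary map ∂_2: C_2 → C_1 maps a triangle to the signed sum of its edges. For instance
  ∂[v_5,v_6,v_7] = [v_6,v_7] − [v_5,v_7] + [v_5,v_6],
  ∂[v_1,v_8,v_9] = [v_8,v_9] − [v_1,v_9] + [v_1,v_8].
As a 30×20 matrix over Z this has rank 20, with invariant factors (1,1,1,1,1,1,1,1,1,1,1,1,1,1,1,1,1,1,1,2).

Reading off H_k = ker ∂_k / im ∂_{k+1}:

  H_2: rank ker ∂_2 − rank ∂_3 = (20 − 20) − 0 = 0, and there is no ∂_3, so H_2 = 0.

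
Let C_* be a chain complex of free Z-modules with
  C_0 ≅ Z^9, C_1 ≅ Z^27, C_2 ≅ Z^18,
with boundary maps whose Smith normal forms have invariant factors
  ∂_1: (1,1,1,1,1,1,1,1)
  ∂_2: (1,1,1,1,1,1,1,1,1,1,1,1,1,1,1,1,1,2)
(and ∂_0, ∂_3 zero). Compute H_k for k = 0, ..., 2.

H_0: b_0 = 9 − 0 − 8 = 1; torsion from ∂_1 factors > 1: none. So H_0 ≅ Z.
H_1: b_1 = 27 − 8 − 18 = 1; torsion from ∂_2 factors > 1: [2]. So H_1 ≅ Z ⊕ Z/2Z.
H_2: b_2 = 18 − 18 − 0 = 0; torsion from ∂_3 factors > 1: none. So H_2 ≅ 0.

H_0 ≅ Z,  H_1 ≅ Z ⊕ Z/2Z,  H_2 = 0.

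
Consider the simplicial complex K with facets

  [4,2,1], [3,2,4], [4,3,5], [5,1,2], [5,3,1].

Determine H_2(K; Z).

Take the total order 1 < 2 < 3 < 4 < 5 on the vertex set. Then K (dimension 2) consists of the simplices:

  0-simplices (5): [1], [2], [3], [4], [5]
  1-simplices (10): [1,2], [1,3], [1,4], [1,5], [2,3], [2,4], [2,5], [3,4], [3,5], [4,5]
  2-simplices (5): [1,2,4], [1,2,5], [1,3,5], [2,3,4], [3,4,5]

giving chain groups C_0 ≅ Z^5, C_1 ≅ Z^10, C_2 ≅ Z^5.

Boundary ∂_1: C_1 → C_0 maps an edge to its endpoints' difference, ∂[p,q] = q − p. For instance
  ∂[2,4] = [4] − [2].
The resulting 5×10 matrix has rank 4, and its Smith normal form has invariant factors (1,1,1,1).

The boundary map ∂_2: C_2 → C_1 sends each 2-simplex [p,q,r] to [q,r] − [p,r] + [p,q]. For instance
  ∂[3,4,5] = [4,5] − [3,5] + [3,4],
  ∂[1,3,5] = [3,5] − [1,5] + [1,3].
This gives a 10×5 integer matrix of rank 5; reducing to Smith normal form yields diagonal entries (1,1,1,1,1).

Now H_k = ker ∂_k / im ∂_{k+1}, so:

  H_2: rank ker ∂_2 − rank ∂_3 = (5 − 5) − 0 = 0, and there is no ∂_3, so H_2 = 0.

(K is a triangulation of the Möbius band.)

H_2 ≅ 0.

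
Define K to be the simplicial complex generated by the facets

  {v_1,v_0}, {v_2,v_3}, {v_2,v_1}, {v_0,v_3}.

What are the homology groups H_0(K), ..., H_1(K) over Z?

H_0 = Z,  H_1 = Z.

We work with the vertex ordering v_0 < v_1 < v_2 < v_3. The simplices of K, each written with vertices in increasing order, are:

  0-simplices (4): [v_0], [v_1], [v_2], [v_3]
  1-simplices (4): [v_0,v_1], [v_0,v_3], [v_1,v_2], [v_2,v_3]

giving chain groups C_0 ≅ Z^4, C_1 ≅ Z^4.

∂_1: C_1 → C_0 maps an edge to its endpoints' difference, ∂[p,q] = q − p. For instance
  ∂[v_2,v_3] = [v_3] − [v_2].
The resulting 4×4 matrix has rank 3, and its Smith normal form has invariant factors (1,1,1).

From H_k ≅ ker(∂_k) / im(∂_{k+1}) we obtain:

  H_0: rank C_0 − rank ∂_1 = 4 − 3 = 1, and the invariant factors of ∂_1 are all 1, so H_0 = Z.
  H_1: rank ker ∂_1 − rank ∂_2 = (4 − 3) − 0 = 1, and there is no ∂_2, so H_1 = Z.

(K is a triangulation of the circle S^1.)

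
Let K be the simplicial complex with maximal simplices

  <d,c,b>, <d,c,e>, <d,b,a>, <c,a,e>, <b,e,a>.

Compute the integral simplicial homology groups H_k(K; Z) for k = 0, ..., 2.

Order the vertices as a < b < c < d < e. Listing each simplex with vertices in this order, K has dimension 2 with simplices:

  0-simplices (5): a, b, c, d, e
  1-simplices (10): ab, ac, ad, ae, bc, bd, be, cd, ce, de
  2-simplices (5): abd, abe, ace, bcd, cde

so the chain groups are C_0 ≅ Z^5, C_1 ≅ Z^10, C_2 ≅ Z^5.

The boundary map ∂_1: C_1 → C_0 sends each edge [p,q] (with p < q) to q − p.
The 5×10 boundary matrix has rank 4 and Smith normal form diag(1,1,1,1).

∂_2: C_2 → C_1 sends each 2-simplex [p,q,r] to [q,r] − [p,r] + [p,q]. For instance
  ∂abd = bd − ad + ab,
  ∂bcd = cd − bd + bc.
The 10×5 boundary matrix has rank 5 and Smith normal form diag(1,1,1,1,1).

Now H_k = ker ∂_k / im ∂_{k+1}, so:

  H_0: rank C_0 − rank ∂_1 = 5 − 4 = 1, and the invariant factors of ∂_1 are all 1, so H_0 ≅ Z.
  H_1: rank ker ∂_1 − rank ∂_2 = (10 − 4) − 5 = 1, and the invariant factors of ∂_2 are all 1, so H_1 ≅ Z.
  H_2: rank ker ∂_2 − rank ∂_3 = (5 − 5) − 0 = 0, and there is no ∂_3, so H_2 ≅ 0.

As a check, the Euler characteristic is 5 − 10 + 5 = 0, which agrees with 1 − 1 + 0 = 0.

H_0 ≅ Z,  H_1 ≅ Z,  H_2 = 0.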